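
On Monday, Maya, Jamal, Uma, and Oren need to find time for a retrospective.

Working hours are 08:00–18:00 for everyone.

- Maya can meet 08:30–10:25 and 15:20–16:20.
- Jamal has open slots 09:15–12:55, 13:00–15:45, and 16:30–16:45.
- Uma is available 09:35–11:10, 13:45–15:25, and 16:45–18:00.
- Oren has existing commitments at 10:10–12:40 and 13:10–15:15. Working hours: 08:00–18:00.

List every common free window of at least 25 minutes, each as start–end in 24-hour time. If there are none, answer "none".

Oren free within 08:00–18:00: 08:00–10:10, 12:40–13:10, 15:15–18:00.
Maya ∩ Jamal: 09:15–10:25, 15:20–15:45.
Maya ∩ Jamal ∩ Uma: 09:35–10:25, 15:20–15:25.
Maya ∩ Jamal ∩ Uma ∩ Oren: 09:35–10:10, 15:20–15:25.
Windows ≥ 25 min: 09:35–10:10.

09:35–10:10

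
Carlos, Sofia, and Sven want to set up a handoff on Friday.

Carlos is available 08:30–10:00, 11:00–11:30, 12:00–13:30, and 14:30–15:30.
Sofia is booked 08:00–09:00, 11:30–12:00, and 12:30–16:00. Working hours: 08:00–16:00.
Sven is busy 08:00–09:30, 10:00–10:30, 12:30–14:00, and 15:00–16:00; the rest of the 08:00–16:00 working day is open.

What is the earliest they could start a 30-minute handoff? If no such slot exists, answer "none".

09:30

Sofia free within 08:00–16:00: 09:00–11:30, 12:00–12:30.
Sven free within 08:00–16:00: 09:30–10:00, 10:30–12:30, 14:00–15:00.
Carlos ∩ Sofia: 09:00–10:00, 11:00–11:30, 12:00–12:30.
Carlos ∩ Sofia ∩ Sven: 09:30–10:00, 11:00–11:30, 12:00–12:30.
Windows ≥ 30 min: 09:30–10:00, 11:00–11:30, 12:00–12:30.
Earliest such window starts at 09:30.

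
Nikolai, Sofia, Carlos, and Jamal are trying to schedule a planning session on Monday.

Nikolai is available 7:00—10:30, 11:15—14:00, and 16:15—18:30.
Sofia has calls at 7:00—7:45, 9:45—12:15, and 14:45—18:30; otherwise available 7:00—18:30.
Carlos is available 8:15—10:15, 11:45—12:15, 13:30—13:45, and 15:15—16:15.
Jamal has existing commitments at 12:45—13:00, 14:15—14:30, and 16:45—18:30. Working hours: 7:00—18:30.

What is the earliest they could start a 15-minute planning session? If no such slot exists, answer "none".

Sofia free within 07:00–18:30: 07:45–09:45, 12:15–14:45.
Jamal free within 07:00–18:30: 07:00–12:45, 13:00–14:15, 14:30–16:45.
Nikolai ∩ Sofia: 07:45–09:45, 12:15–14:00.
Nikolai ∩ Sofia ∩ Carlos: 08:15–09:45, 13:30–13:45.
Nikolai ∩ Sofia ∩ Carlos ∩ Jamal: 08:15–09:45, 13:30–13:45.
Windows ≥ 15 min: 08:15–09:45, 13:30–13:45.
Earliest such window starts at 08:15.

08:15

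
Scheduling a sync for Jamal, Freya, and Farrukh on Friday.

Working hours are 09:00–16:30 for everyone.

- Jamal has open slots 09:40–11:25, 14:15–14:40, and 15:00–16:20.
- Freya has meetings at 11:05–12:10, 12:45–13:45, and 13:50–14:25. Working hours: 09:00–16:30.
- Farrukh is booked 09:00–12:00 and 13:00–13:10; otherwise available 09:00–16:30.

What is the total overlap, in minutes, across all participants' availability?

95 minutes

Freya free within 09:00–16:30: 09:00–11:05, 12:10–12:45, 13:45–13:50, 14:25–16:30.
Farrukh free within 09:00–16:30: 12:00–13:00, 13:10–16:30.
Jamal ∩ Freya: 09:40–11:05, 14:25–14:40, 15:00–16:20.
Jamal ∩ Freya ∩ Farrukh: 14:25–14:40, 15:00–16:20.
Total common minutes: 15 + 80 = 95.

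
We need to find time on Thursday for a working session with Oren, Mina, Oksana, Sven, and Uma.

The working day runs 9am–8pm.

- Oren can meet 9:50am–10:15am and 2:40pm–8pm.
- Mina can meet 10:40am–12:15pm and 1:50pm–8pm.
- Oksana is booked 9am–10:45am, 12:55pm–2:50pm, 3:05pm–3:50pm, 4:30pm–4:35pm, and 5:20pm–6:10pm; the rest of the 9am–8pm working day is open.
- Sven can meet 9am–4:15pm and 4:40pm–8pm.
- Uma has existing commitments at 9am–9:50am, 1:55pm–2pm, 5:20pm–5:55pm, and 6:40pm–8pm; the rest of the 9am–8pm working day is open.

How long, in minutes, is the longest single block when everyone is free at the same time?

40 minutes

Oksana free within 09:00–20:00: 10:45–12:55, 14:50–15:05, 15:50–16:30, 16:35–17:20, 18:10–20:00.
Uma free within 09:00–20:00: 09:50–13:55, 14:00–17:20, 17:55–18:40.
Oren ∩ Mina: 14:40–20:00.
Oren ∩ Mina ∩ Oksana: 14:50–15:05, 15:50–16:30, 16:35–17:20, 18:10–20:00.
Oren ∩ Mina ∩ Oksana ∩ Sven: 14:50–15:05, 15:50–16:15, 16:40–17:20, 18:10–20:00.
Oren ∩ Mina ∩ Oksana ∩ Sven ∩ Uma: 14:50–15:05, 15:50–16:15, 16:40–17:20, 18:10–18:40.
Common window lengths: 15, 25, 40, 30 min; longest is 40.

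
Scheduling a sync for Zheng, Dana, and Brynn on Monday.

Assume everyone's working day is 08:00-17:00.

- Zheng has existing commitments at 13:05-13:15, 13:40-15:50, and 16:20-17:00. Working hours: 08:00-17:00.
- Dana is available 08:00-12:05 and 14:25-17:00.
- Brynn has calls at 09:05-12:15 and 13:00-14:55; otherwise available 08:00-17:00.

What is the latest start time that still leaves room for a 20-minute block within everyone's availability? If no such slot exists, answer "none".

Zheng free within 08:00–17:00: 08:00–13:05, 13:15–13:40, 15:50–16:20.
Brynn free within 08:00–17:00: 08:00–09:05, 12:15–13:00, 14:55–17:00.
Zheng ∩ Dana: 08:00–12:05, 15:50–16:20.
Zheng ∩ Dana ∩ Brynn: 08:00–09:05, 15:50–16:20.
Windows ≥ 20 min: 08:00–09:05, 15:50–16:20.
Latest start in the last window 15:50–16:20 is 16:20 − 20 min = 16:00.

16:00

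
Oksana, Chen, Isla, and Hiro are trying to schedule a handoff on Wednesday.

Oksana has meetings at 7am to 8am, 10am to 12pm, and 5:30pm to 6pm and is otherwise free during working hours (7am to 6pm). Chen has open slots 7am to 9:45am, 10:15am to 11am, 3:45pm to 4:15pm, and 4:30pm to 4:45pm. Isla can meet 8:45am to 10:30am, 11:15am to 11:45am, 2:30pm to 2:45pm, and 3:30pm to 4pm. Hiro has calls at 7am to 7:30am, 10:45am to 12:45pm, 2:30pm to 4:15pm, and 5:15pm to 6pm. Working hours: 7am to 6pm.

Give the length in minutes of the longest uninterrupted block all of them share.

Oksana free within 07:00–18:00: 08:00–10:00, 12:00–17:30.
Hiro free within 07:00–18:00: 07:30–10:45, 12:45–14:30, 16:15–17:15.
Oksana ∩ Chen: 08:00–09:45, 15:45–16:15, 16:30–16:45.
Oksana ∩ Chen ∩ Isla: 08:45–09:45, 15:45–16:00.
Oksana ∩ Chen ∩ Isla ∩ Hiro: 08:45–09:45.
Single common window of 60 minutes.

60 minutes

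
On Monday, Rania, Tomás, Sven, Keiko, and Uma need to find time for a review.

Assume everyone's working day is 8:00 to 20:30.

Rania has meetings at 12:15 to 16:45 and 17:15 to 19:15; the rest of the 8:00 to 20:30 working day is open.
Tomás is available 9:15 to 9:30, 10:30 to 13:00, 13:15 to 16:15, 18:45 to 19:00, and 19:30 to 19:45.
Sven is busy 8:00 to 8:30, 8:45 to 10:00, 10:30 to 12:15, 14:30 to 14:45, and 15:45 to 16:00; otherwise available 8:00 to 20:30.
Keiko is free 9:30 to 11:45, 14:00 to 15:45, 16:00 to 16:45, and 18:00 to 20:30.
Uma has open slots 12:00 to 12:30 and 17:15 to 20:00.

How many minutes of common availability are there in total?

Rania free within 08:00–20:30: 08:00–12:15, 16:45–17:15, 19:15–20:30.
Sven free within 08:00–20:30: 08:30–08:45, 10:00–10:30, 12:15–14:30, 14:45–15:45, 16:00–20:30.
Rania ∩ Tomás: 09:15–09:30, 10:30–12:15, 19:30–19:45.
Rania ∩ Tomás ∩ Sven: 19:30–19:45.
Rania ∩ Tomás ∩ Sven ∩ Keiko: 19:30–19:45.
Rania ∩ Tomás ∩ Sven ∩ Keiko ∩ Uma: 19:30–19:45.
Total common minutes: 15.

15 minutes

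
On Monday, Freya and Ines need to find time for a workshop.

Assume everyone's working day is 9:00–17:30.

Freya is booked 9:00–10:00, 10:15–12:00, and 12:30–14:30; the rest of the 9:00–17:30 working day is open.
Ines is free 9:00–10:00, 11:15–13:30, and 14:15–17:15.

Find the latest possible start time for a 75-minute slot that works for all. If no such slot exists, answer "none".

Freya free within 09:00–17:30: 10:00–10:15, 12:00–12:30, 14:30–17:30.
Freya ∩ Ines: 12:00–12:30, 14:30–17:15.
Windows ≥ 75 min: 14:30–17:15.
Latest start in the last window 14:30–17:15 is 17:15 − 75 min = 16:00.

16:00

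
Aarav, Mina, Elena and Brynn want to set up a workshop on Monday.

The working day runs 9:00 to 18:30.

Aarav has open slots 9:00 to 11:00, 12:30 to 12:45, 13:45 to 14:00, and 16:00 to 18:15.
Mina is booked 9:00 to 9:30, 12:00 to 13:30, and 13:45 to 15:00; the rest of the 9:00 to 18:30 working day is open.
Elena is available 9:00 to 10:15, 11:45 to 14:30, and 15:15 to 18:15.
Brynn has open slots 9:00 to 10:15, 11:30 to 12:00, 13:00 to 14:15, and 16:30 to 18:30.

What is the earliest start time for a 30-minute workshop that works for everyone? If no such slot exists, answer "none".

Mina free within 09:00–18:30: 09:30–12:00, 13:30–13:45, 15:00–18:30.
Aarav ∩ Mina: 09:30–11:00, 16:00–18:15.
Aarav ∩ Mina ∩ Elena: 09:30–10:15, 16:00–18:15.
Aarav ∩ Mina ∩ Elena ∩ Brynn: 09:30–10:15, 16:30–18:15.
Windows ≥ 30 min: 09:30–10:15, 16:30–18:15.
Earliest such window starts at 09:30.

09:30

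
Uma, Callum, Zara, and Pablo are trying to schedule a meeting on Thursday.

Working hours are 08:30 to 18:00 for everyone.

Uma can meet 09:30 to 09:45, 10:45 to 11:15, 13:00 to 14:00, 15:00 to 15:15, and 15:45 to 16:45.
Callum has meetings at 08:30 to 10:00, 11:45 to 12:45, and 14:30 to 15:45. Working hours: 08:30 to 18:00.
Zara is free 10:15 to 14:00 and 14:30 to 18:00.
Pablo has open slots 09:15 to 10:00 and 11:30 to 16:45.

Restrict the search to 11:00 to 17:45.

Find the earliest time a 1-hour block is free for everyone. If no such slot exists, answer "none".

Callum free within 08:30–18:00: 10:00–11:45, 12:45–14:30, 15:45–18:00.
Uma ∩ Callum: 10:45–11:15, 13:00–14:00, 15:45–16:45.
Uma ∩ Callum ∩ Zara: 10:45–11:15, 13:00–14:00, 15:45–16:45.
Uma ∩ Callum ∩ Zara ∩ Pablo: 13:00–14:00, 15:45–16:45.
Restricted to 11:00–17:45: 13:00–14:00, 15:45–16:45.
Windows ≥ 60 min: 13:00–14:00, 15:45–16:45.
Earliest such window starts at 13:00.

13:00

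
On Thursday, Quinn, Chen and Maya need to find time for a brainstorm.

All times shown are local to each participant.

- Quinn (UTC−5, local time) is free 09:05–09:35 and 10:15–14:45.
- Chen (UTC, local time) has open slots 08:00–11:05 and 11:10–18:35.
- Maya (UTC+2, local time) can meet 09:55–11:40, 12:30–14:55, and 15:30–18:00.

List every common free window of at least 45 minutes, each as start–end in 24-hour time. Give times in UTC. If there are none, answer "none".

15:15–16:00

Quinn → UTC: 14:05–14:35, 15:15–19:45.
Chen → UTC: 08:00–11:05, 11:10–18:35.
Maya → UTC: 07:55–09:40, 10:30–12:55, 13:30–16:00.
Quinn ∩ Chen: 14:05–14:35, 15:15–18:35.
Quinn ∩ Chen ∩ Maya: 14:05–14:35, 15:15–16:00.
Windows ≥ 45 min: 15:15–16:00.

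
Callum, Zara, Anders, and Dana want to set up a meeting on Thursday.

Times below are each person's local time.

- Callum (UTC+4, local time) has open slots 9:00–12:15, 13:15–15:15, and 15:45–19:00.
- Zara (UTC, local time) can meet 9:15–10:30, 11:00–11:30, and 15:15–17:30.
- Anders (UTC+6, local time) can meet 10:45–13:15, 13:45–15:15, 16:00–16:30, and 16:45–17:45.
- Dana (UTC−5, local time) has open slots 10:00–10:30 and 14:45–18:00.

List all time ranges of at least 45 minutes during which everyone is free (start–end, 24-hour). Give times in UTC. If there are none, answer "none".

Callum → UTC: 05:00–08:15, 09:15–11:15, 11:45–15:00.
Zara → UTC: 09:15–10:30, 11:00–11:30, 15:15–17:30.
Anders → UTC: 04:45–07:15, 07:45–09:15, 10:00–10:30, 10:45–11:45.
Dana → UTC: 15:00–15:30, 19:45–23:00.
Callum ∩ Zara: 09:15–10:30, 11:00–11:15.
Callum ∩ Zara ∩ Anders: 10:00–10:30, 11:00–11:15.
Callum ∩ Zara ∩ Anders ∩ Dana: (none).
Windows ≥ 45 min: (none).

none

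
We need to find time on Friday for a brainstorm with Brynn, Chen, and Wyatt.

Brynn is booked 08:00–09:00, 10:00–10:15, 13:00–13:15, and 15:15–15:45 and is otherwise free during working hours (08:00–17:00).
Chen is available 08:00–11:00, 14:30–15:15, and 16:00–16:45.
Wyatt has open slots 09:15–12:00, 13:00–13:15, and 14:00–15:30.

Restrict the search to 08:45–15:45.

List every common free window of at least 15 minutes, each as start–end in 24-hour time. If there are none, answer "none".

Brynn free within 08:00–17:00: 09:00–10:00, 10:15–13:00, 13:15–15:15, 15:45–17:00.
Brynn ∩ Chen: 09:00–10:00, 10:15–11:00, 14:30–15:15, 16:00–16:45.
Brynn ∩ Chen ∩ Wyatt: 09:15–10:00, 10:15–11:00, 14:30–15:15.
Restricted to 08:45–15:45: 09:15–10:00, 10:15–11:00, 14:30–15:15.
Windows ≥ 15 min: 09:15–10:00, 10:15–11:00, 14:30–15:15.

09:15–10:00, 10:15–11:00, 14:30–15:15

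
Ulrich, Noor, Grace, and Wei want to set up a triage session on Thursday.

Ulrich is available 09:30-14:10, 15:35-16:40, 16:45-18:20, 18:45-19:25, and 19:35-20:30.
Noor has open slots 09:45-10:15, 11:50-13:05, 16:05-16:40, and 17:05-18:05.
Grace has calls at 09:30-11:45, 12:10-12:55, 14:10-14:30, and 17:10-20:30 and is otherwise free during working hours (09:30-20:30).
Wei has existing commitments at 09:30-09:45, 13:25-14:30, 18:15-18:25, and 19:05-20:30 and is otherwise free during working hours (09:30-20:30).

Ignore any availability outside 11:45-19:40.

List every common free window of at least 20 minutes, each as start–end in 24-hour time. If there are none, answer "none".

11:50–12:10, 16:05–16:40

Grace free within 09:30–20:30: 11:45–12:10, 12:55–14:10, 14:30–17:10.
Wei free within 09:30–20:30: 09:45–13:25, 14:30–18:15, 18:25–19:05.
Ulrich ∩ Noor: 09:45–10:15, 11:50–13:05, 16:05–16:40, 17:05–18:05.
Ulrich ∩ Noor ∩ Grace: 11:50–12:10, 12:55–13:05, 16:05–16:40, 17:05–17:10.
Ulrich ∩ Noor ∩ Grace ∩ Wei: 11:50–12:10, 12:55–13:05, 16:05–16:40, 17:05–17:10.
Restricted to 11:45–19:40: 11:50–12:10, 12:55–13:05, 16:05–16:40, 17:05–17:10.
Windows ≥ 20 min: 11:50–12:10, 16:05–16:40.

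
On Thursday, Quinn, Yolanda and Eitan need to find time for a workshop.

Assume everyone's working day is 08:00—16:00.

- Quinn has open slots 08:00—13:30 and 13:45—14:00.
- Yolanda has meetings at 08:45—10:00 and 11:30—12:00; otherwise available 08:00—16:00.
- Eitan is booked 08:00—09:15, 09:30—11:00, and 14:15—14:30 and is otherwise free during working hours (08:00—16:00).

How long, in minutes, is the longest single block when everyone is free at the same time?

Yolanda free within 08:00–16:00: 08:00–08:45, 10:00–11:30, 12:00–16:00.
Eitan free within 08:00–16:00: 09:15–09:30, 11:00–14:15, 14:30–16:00.
Quinn ∩ Yolanda: 08:00–08:45, 10:00–11:30, 12:00–13:30, 13:45–14:00.
Quinn ∩ Yolanda ∩ Eitan: 11:00–11:30, 12:00–13:30, 13:45–14:00.
Common window lengths: 30, 90, 15 min; longest is 90.

90 minutes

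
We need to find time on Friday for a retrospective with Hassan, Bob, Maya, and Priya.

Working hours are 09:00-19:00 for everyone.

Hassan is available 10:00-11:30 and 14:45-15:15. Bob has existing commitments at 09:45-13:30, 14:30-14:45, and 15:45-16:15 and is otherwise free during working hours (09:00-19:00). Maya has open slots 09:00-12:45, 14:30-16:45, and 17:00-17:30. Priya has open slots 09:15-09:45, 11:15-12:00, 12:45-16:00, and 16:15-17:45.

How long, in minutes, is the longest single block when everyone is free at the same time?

30 minutes

Bob free within 09:00–19:00: 09:00–09:45, 13:30–14:30, 14:45–15:45, 16:15–19:00.
Hassan ∩ Bob: 14:45–15:15.
Hassan ∩ Bob ∩ Maya: 14:45–15:15.
Hassan ∩ Bob ∩ Maya ∩ Priya: 14:45–15:15.
Single common window of 30 minutes.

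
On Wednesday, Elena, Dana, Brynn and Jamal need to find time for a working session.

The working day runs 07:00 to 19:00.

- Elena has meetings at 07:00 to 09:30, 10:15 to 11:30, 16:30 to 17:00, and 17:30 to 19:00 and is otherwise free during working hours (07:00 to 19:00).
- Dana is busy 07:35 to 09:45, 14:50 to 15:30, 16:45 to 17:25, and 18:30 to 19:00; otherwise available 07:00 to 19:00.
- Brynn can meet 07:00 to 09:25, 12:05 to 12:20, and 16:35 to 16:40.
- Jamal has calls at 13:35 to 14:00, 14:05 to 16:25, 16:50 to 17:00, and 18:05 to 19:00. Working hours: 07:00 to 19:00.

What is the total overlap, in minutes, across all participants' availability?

15 minutes

Elena free within 07:00–19:00: 09:30–10:15, 11:30–16:30, 17:00–17:30.
Dana free within 07:00–19:00: 07:00–07:35, 09:45–14:50, 15:30–16:45, 17:25–18:30.
Jamal free within 07:00–19:00: 07:00–13:35, 14:00–14:05, 16:25–16:50, 17:00–18:05.
Elena ∩ Dana: 09:45–10:15, 11:30–14:50, 15:30–16:30, 17:25–17:30.
Elena ∩ Dana ∩ Brynn: 12:05–12:20.
Elena ∩ Dana ∩ Brynn ∩ Jamal: 12:05–12:20.
Total common minutes: 15.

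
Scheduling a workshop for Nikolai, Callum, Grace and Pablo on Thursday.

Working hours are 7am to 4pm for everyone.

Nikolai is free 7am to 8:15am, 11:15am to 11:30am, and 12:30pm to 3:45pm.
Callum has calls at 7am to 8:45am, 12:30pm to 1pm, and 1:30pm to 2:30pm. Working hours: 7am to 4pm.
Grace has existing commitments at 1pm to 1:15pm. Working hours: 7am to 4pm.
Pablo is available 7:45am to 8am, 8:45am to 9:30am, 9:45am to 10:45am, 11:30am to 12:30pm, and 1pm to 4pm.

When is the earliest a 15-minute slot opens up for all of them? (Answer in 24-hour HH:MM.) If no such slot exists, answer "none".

Callum free within 07:00–16:00: 08:45–12:30, 13:00–13:30, 14:30–16:00.
Grace free within 07:00–16:00: 07:00–13:00, 13:15–16:00.
Nikolai ∩ Callum: 11:15–11:30, 13:00–13:30, 14:30–15:45.
Nikolai ∩ Callum ∩ Grace: 11:15–11:30, 13:15–13:30, 14:30–15:45.
Nikolai ∩ Callum ∩ Grace ∩ Pablo: 13:15–13:30, 14:30–15:45.
Windows ≥ 15 min: 13:15–13:30, 14:30–15:45.
Earliest such window starts at 13:15.

13:15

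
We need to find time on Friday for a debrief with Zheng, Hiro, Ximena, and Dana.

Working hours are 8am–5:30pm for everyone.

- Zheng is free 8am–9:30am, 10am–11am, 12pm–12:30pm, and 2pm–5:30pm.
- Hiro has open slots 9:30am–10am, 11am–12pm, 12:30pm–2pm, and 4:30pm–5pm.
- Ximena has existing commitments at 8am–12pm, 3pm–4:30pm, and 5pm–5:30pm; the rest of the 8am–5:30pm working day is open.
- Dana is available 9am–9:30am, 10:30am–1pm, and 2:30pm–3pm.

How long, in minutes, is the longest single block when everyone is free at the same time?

Ximena free within 08:00–17:30: 12:00–15:00, 16:30–17:00.
Zheng ∩ Hiro: 16:30–17:00.
Zheng ∩ Hiro ∩ Ximena: 16:30–17:00.
Zheng ∩ Hiro ∩ Ximena ∩ Dana: (none).
No common window.

0 minutes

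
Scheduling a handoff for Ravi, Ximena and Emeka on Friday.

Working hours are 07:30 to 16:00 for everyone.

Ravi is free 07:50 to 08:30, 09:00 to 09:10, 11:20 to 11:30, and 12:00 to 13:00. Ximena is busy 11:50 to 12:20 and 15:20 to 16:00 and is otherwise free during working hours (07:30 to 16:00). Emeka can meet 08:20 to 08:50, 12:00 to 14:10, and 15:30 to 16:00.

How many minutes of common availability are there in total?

Ximena free within 07:30–16:00: 07:30–11:50, 12:20–15:20.
Ravi ∩ Ximena: 07:50–08:30, 09:00–09:10, 11:20–11:30, 12:20–13:00.
Ravi ∩ Ximena ∩ Emeka: 08:20–08:30, 12:20–13:00.
Total common minutes: 10 + 40 = 50.

50 minutes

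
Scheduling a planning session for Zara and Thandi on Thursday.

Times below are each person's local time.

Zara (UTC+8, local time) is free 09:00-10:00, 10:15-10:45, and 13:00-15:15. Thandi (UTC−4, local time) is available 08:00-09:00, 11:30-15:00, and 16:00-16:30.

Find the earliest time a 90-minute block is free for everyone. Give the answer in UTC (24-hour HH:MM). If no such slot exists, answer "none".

Zara → UTC: 01:00–02:00, 02:15–02:45, 05:00–07:15.
Thandi → UTC: 12:00–13:00, 15:30–19:00, 20:00–20:30.
Zara ∩ Thandi: (none).
Windows ≥ 90 min: (none).

none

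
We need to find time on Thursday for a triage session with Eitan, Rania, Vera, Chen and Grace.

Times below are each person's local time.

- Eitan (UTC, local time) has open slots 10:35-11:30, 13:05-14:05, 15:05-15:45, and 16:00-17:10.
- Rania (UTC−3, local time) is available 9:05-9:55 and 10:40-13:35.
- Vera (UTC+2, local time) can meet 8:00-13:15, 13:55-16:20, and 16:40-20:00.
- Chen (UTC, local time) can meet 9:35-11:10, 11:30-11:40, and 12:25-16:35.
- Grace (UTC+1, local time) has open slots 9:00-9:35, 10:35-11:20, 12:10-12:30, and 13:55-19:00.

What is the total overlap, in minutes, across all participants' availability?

100 minutes

Eitan → UTC: 10:35–11:30, 13:05–14:05, 15:05–15:45, 16:00–17:10.
Rania → UTC: 12:05–12:55, 13:40–16:35.
Vera → UTC: 06:00–11:15, 11:55–14:20, 14:40–18:00.
Chen → UTC: 09:35–11:10, 11:30–11:40, 12:25–16:35.
Grace → UTC: 08:00–08:35, 09:35–10:20, 11:10–11:30, 12:55–18:00.
Eitan ∩ Rania: 13:40–14:05, 15:05–15:45, 16:00–16:35.
Eitan ∩ Rania ∩ Vera: 13:40–14:05, 15:05–15:45, 16:00–16:35.
Eitan ∩ Rania ∩ Vera ∩ Chen: 13:40–14:05, 15:05–15:45, 16:00–16:35.
Eitan ∩ Rania ∩ Vera ∩ Chen ∩ Grace: 13:40–14:05, 15:05–15:45, 16:00–16:35.
Total common minutes: 25 + 40 + 35 = 100.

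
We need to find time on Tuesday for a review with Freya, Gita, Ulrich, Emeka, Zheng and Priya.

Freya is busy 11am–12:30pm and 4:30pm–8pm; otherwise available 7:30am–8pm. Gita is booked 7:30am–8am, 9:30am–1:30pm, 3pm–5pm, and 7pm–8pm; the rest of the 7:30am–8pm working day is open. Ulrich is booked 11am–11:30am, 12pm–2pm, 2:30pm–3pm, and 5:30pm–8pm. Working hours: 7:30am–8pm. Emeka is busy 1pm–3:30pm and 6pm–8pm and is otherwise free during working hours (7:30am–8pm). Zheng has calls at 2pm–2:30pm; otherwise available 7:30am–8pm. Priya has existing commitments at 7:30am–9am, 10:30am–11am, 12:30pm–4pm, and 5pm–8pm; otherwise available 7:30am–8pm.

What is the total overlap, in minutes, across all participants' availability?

30 minutes

Freya free within 07:30–20:00: 07:30–11:00, 12:30–16:30.
Gita free within 07:30–20:00: 08:00–09:30, 13:30–15:00, 17:00–19:00.
Ulrich free within 07:30–20:00: 07:30–11:00, 11:30–12:00, 14:00–14:30, 15:00–17:30.
Emeka free within 07:30–20:00: 07:30–13:00, 15:30–18:00.
Zheng free within 07:30–20:00: 07:30–14:00, 14:30–20:00.
Priya free within 07:30–20:00: 09:00–10:30, 11:00–12:30, 16:00–17:00.
Freya ∩ Gita: 08:00–09:30, 13:30–15:00.
Freya ∩ Gita ∩ Ulrich: 08:00–09:30, 14:00–14:30.
Freya ∩ Gita ∩ Ulrich ∩ Emeka: 08:00–09:30.
Freya ∩ Gita ∩ Ulrich ∩ Emeka ∩ Zheng: 08:00–09:30.
Freya ∩ Gita ∩ Ulrich ∩ Emeka ∩ Zheng ∩ Priya: 09:00–09:30.
Total common minutes: 30.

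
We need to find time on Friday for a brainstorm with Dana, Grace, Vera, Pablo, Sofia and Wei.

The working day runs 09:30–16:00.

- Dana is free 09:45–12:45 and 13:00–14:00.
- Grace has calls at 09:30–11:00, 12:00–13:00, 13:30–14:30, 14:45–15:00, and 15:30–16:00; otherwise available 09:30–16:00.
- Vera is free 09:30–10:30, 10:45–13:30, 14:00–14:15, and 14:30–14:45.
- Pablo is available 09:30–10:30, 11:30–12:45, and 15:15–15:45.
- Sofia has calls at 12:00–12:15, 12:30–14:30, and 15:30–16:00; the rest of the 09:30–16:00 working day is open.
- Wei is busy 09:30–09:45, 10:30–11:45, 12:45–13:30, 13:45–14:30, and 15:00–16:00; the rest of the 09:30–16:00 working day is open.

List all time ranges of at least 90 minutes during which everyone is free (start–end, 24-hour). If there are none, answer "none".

Grace free within 09:30–16:00: 11:00–12:00, 13:00–13:30, 14:30–14:45, 15:00–15:30.
Sofia free within 09:30–16:00: 09:30–12:00, 12:15–12:30, 14:30–15:30.
Wei free within 09:30–16:00: 09:45–10:30, 11:45–12:45, 13:30–13:45, 14:30–15:00.
Dana ∩ Grace: 11:00–12:00, 13:00–13:30.
Dana ∩ Grace ∩ Vera: 11:00–12:00, 13:00–13:30.
Dana ∩ Grace ∩ Vera ∩ Pablo: 11:30–12:00.
Dana ∩ Grace ∩ Vera ∩ Pablo ∩ Sofia: 11:30–12:00.
Dana ∩ Grace ∩ Vera ∩ Pablo ∩ Sofia ∩ Wei: 11:45–12:00.
Windows ≥ 90 min: (none).

none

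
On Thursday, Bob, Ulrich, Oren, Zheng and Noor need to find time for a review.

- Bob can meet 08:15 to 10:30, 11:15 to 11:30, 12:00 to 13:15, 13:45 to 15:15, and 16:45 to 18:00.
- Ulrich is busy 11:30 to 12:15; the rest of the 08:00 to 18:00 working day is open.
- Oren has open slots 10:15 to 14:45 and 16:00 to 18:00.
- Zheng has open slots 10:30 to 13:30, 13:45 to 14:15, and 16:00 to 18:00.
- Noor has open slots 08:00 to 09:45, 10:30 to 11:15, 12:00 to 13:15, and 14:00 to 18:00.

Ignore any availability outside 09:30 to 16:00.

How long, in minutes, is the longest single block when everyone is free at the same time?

60 minutes

Ulrich free within 08:00–18:00: 08:00–11:30, 12:15–18:00.
Bob ∩ Ulrich: 08:15–10:30, 11:15–11:30, 12:15–13:15, 13:45–15:15, 16:45–18:00.
Bob ∩ Ulrich ∩ Oren: 10:15–10:30, 11:15–11:30, 12:15–13:15, 13:45–14:45, 16:45–18:00.
Bob ∩ Ulrich ∩ Oren ∩ Zheng: 11:15–11:30, 12:15–13:15, 13:45–14:15, 16:45–18:00.
Bob ∩ Ulrich ∩ Oren ∩ Zheng ∩ Noor: 12:15–13:15, 14:00–14:15, 16:45–18:00.
Restricted to 09:30–16:00: 12:15–13:15, 14:00–14:15.
Common window lengths: 60, 15 min; longest is 60.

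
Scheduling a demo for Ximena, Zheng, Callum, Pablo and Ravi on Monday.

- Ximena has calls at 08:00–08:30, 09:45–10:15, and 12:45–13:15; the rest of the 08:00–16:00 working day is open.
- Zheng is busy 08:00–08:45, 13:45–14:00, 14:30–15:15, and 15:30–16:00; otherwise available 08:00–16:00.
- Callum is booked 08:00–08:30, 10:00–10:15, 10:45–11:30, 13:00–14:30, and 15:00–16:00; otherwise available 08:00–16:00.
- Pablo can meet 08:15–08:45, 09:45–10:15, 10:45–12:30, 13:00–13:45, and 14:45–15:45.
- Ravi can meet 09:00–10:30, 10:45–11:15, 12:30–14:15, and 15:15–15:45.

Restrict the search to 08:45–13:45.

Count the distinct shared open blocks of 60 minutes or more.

0

Ximena free within 08:00–16:00: 08:30–09:45, 10:15–12:45, 13:15–16:00.
Zheng free within 08:00–16:00: 08:45–13:45, 14:00–14:30, 15:15–15:30.
Callum free within 08:00–16:00: 08:30–10:00, 10:15–10:45, 11:30–13:00, 14:30–15:00.
Ximena ∩ Zheng: 08:45–09:45, 10:15–12:45, 13:15–13:45, 14:00–14:30, 15:15–15:30.
Ximena ∩ Zheng ∩ Callum: 08:45–09:45, 10:15–10:45, 11:30–12:45.
Ximena ∩ Zheng ∩ Callum ∩ Pablo: 11:30–12:30.
Ximena ∩ Zheng ∩ Callum ∩ Pablo ∩ Ravi: (none).
Restricted to 08:45–13:45: (none).
Windows ≥ 60 min: (none).
That's 0 windows.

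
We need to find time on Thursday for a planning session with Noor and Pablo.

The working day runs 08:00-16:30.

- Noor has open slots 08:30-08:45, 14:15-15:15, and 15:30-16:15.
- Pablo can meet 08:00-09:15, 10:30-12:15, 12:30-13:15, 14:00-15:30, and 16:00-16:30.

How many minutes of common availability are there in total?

Noor ∩ Pablo: 08:30–08:45, 14:15–15:15, 16:00–16:15.
Total common minutes: 15 + 60 + 15 = 90.

90 minutes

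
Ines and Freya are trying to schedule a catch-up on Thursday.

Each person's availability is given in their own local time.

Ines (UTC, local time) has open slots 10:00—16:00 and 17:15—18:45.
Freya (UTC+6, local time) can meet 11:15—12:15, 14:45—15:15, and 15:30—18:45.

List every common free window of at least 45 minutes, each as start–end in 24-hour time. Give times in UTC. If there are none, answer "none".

Ines → UTC: 10:00–16:00, 17:15–18:45.
Freya → UTC: 05:15–06:15, 08:45–09:15, 09:30–12:45.
Ines ∩ Freya: 10:00–12:45.
Windows ≥ 45 min: 10:00–12:45.

10:00–12:45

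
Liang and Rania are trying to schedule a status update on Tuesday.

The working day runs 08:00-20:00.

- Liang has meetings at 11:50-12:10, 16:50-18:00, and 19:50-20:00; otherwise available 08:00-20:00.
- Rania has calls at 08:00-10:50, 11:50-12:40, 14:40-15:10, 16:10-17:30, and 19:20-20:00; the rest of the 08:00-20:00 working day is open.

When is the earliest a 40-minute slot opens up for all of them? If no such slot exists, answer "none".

Liang free within 08:00–20:00: 08:00–11:50, 12:10–16:50, 18:00–19:50.
Rania free within 08:00–20:00: 10:50–11:50, 12:40–14:40, 15:10–16:10, 17:30–19:20.
Liang ∩ Rania: 10:50–11:50, 12:40–14:40, 15:10–16:10, 18:00–19:20.
Windows ≥ 40 min: 10:50–11:50, 12:40–14:40, 15:10–16:10, 18:00–19:20.
Earliest such window starts at 10:50.

10:50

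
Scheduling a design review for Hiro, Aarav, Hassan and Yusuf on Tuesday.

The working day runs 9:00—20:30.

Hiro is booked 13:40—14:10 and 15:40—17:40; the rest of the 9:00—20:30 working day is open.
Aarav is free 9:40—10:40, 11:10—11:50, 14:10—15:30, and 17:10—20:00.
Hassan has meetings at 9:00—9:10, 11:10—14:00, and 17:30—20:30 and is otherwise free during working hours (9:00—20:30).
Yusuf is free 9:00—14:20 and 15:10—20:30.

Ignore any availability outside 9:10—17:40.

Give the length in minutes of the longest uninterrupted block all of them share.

60 minutes

Hiro free within 09:00–20:30: 09:00–13:40, 14:10–15:40, 17:40–20:30.
Hassan free within 09:00–20:30: 09:10–11:10, 14:00–17:30.
Hiro ∩ Aarav: 09:40–10:40, 11:10–11:50, 14:10–15:30, 17:40–20:00.
Hiro ∩ Aarav ∩ Hassan: 09:40–10:40, 14:10–15:30.
Hiro ∩ Aarav ∩ Hassan ∩ Yusuf: 09:40–10:40, 14:10–14:20, 15:10–15:30.
Restricted to 09:10–17:40: 09:40–10:40, 14:10–14:20, 15:10–15:30.
Common window lengths: 60, 10, 20 min; longest is 60.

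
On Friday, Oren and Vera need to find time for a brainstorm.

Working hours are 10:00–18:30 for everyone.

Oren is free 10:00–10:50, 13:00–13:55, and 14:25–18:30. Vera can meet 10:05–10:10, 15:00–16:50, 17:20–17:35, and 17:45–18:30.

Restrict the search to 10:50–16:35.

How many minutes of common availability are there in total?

95 minutes

Oren ∩ Vera: 10:05–10:10, 15:00–16:50, 17:20–17:35, 17:45–18:30.
Restricted to 10:50–16:35: 15:00–16:35.
Total common minutes: 95.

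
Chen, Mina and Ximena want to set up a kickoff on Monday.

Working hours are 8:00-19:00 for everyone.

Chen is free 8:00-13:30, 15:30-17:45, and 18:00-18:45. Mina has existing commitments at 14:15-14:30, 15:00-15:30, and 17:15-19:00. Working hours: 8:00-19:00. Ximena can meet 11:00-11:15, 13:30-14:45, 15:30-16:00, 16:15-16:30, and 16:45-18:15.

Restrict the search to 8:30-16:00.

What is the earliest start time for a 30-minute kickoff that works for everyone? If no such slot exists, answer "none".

Mina free within 08:00–19:00: 08:00–14:15, 14:30–15:00, 15:30–17:15.
Chen ∩ Mina: 08:00–13:30, 15:30–17:15.
Chen ∩ Mina ∩ Ximena: 11:00–11:15, 15:30–16:00, 16:15–16:30, 16:45–17:15.
Restricted to 08:30–16:00: 11:00–11:15, 15:30–16:00.
Windows ≥ 30 min: 15:30–16:00.
Earliest such window starts at 15:30.

15:30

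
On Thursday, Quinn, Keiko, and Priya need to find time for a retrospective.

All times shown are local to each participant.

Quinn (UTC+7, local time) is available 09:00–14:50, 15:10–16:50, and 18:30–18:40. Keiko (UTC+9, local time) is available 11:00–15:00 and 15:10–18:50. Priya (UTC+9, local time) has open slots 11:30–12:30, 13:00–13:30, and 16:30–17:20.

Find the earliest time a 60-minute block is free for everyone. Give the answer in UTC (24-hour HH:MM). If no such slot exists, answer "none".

02:30

Quinn → UTC: 02:00–07:50, 08:10–09:50, 11:30–11:40.
Keiko → UTC: 02:00–06:00, 06:10–09:50.
Priya → UTC: 02:30–03:30, 04:00–04:30, 07:30–08:20.
Quinn ∩ Keiko: 02:00–06:00, 06:10–07:50, 08:10–09:50.
Quinn ∩ Keiko ∩ Priya: 02:30–03:30, 04:00–04:30, 07:30–07:50, 08:10–08:20.
Windows ≥ 60 min: 02:30–03:30.
Earliest such window starts at 02:30.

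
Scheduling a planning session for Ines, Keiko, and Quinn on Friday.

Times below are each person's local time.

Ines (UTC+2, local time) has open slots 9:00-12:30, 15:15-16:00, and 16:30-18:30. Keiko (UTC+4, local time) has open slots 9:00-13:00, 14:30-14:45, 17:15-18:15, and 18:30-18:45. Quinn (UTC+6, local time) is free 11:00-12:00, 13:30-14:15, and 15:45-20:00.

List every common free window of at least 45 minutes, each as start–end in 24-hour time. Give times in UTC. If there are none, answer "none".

Ines → UTC: 07:00–10:30, 13:15–14:00, 14:30–16:30.
Keiko → UTC: 05:00–09:00, 10:30–10:45, 13:15–14:15, 14:30–14:45.
Quinn → UTC: 05:00–06:00, 07:30–08:15, 09:45–14:00.
Ines ∩ Keiko: 07:00–09:00, 13:15–14:00, 14:30–14:45.
Ines ∩ Keiko ∩ Quinn: 07:30–08:15, 13:15–14:00.
Windows ≥ 45 min: 07:30–08:15, 13:15–14:00.

07:30–08:15, 13:15–14:00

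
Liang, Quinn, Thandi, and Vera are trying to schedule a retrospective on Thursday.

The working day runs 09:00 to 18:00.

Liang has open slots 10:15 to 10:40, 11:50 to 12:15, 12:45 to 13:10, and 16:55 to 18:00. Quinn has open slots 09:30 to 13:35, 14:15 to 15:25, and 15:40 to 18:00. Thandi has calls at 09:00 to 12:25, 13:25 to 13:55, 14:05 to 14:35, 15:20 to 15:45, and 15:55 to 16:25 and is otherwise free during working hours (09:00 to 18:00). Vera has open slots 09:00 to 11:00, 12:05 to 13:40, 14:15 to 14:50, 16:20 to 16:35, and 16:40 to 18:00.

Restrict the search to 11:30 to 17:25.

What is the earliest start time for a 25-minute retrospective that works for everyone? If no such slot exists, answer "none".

12:45

Thandi free within 09:00–18:00: 12:25–13:25, 13:55–14:05, 14:35–15:20, 15:45–15:55, 16:25–18:00.
Liang ∩ Quinn: 10:15–10:40, 11:50–12:15, 12:45–13:10, 16:55–18:00.
Liang ∩ Quinn ∩ Thandi: 12:45–13:10, 16:55–18:00.
Liang ∩ Quinn ∩ Thandi ∩ Vera: 12:45–13:10, 16:55–18:00.
Restricted to 11:30–17:25: 12:45–13:10, 16:55–17:25.
Windows ≥ 25 min: 12:45–13:10, 16:55–17:25.
Earliest such window starts at 12:45.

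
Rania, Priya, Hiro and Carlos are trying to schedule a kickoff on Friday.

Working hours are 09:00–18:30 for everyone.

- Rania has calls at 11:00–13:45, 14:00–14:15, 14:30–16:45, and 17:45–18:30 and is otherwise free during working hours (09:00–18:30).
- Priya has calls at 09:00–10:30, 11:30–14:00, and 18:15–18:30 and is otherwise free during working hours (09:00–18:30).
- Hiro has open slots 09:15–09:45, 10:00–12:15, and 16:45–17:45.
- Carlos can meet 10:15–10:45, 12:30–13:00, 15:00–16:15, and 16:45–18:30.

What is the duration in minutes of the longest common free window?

Rania free within 09:00–18:30: 09:00–11:00, 13:45–14:00, 14:15–14:30, 16:45–17:45.
Priya free within 09:00–18:30: 10:30–11:30, 14:00–18:15.
Rania ∩ Priya: 10:30–11:00, 14:15–14:30, 16:45–17:45.
Rania ∩ Priya ∩ Hiro: 10:30–11:00, 16:45–17:45.
Rania ∩ Priya ∩ Hiro ∩ Carlos: 10:30–10:45, 16:45–17:45.
Common window lengths: 15, 60 min; longest is 60.

60 minutes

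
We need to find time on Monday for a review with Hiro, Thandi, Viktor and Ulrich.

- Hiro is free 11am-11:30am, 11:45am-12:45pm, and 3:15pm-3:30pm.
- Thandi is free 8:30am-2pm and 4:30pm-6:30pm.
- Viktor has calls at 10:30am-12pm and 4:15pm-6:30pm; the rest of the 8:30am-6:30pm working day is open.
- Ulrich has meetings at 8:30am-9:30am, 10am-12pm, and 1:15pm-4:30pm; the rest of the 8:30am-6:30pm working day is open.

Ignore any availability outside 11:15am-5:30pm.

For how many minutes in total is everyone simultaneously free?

Viktor free within 08:30–18:30: 08:30–10:30, 12:00–16:15.
Ulrich free within 08:30–18:30: 09:30–10:00, 12:00–13:15, 16:30–18:30.
Hiro ∩ Thandi: 11:00–11:30, 11:45–12:45.
Hiro ∩ Thandi ∩ Viktor: 12:00–12:45.
Hiro ∩ Thandi ∩ Viktor ∩ Ulrich: 12:00–12:45.
Restricted to 11:15–17:30: 12:00–12:45.
Total common minutes: 45.

45 minutes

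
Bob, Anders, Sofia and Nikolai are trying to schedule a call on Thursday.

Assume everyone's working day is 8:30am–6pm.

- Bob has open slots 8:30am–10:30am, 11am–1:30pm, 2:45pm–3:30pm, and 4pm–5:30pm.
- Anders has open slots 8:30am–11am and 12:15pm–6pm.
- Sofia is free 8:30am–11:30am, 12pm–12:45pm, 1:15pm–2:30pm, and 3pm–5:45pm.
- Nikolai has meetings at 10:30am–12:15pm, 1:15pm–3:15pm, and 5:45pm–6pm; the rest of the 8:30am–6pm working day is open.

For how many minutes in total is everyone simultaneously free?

255 minutes

Nikolai free within 08:30–18:00: 08:30–10:30, 12:15–13:15, 15:15–17:45.
Bob ∩ Anders: 08:30–10:30, 12:15–13:30, 14:45–15:30, 16:00–17:30.
Bob ∩ Anders ∩ Sofia: 08:30–10:30, 12:15–12:45, 13:15–13:30, 15:00–15:30, 16:00–17:30.
Bob ∩ Anders ∩ Sofia ∩ Nikolai: 08:30–10:30, 12:15–12:45, 15:15–15:30, 16:00–17:30.
Total common minutes: 120 + 30 + 15 + 90 = 255.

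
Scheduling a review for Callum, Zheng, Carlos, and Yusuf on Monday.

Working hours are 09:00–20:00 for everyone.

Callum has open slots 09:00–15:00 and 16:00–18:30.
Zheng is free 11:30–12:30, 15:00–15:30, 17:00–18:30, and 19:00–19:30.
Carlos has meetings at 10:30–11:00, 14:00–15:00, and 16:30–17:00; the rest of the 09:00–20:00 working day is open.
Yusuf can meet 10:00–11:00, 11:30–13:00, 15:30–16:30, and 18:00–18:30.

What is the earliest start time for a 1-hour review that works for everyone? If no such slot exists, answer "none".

Carlos free within 09:00–20:00: 09:00–10:30, 11:00–14:00, 15:00–16:30, 17:00–20:00.
Callum ∩ Zheng: 11:30–12:30, 17:00–18:30.
Callum ∩ Zheng ∩ Carlos: 11:30–12:30, 17:00–18:30.
Callum ∩ Zheng ∩ Carlos ∩ Yusuf: 11:30–12:30, 18:00–18:30.
Windows ≥ 60 min: 11:30–12:30.
Earliest such window starts at 11:30.

11:30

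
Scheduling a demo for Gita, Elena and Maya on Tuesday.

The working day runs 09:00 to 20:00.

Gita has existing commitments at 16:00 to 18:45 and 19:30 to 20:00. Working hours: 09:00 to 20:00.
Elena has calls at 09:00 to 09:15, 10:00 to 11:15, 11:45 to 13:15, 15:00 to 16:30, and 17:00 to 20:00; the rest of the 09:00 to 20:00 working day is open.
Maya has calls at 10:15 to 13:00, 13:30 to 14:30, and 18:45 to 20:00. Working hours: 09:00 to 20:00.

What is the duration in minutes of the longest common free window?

Gita free within 09:00–20:00: 09:00–16:00, 18:45–19:30.
Elena free within 09:00–20:00: 09:15–10:00, 11:15–11:45, 13:15–15:00, 16:30–17:00.
Maya free within 09:00–20:00: 09:00–10:15, 13:00–13:30, 14:30–18:45.
Gita ∩ Elena: 09:15–10:00, 11:15–11:45, 13:15–15:00.
Gita ∩ Elena ∩ Maya: 09:15–10:00, 13:15–13:30, 14:30–15:00.
Common window lengths: 45, 15, 30 min; longest is 45.

45 minutes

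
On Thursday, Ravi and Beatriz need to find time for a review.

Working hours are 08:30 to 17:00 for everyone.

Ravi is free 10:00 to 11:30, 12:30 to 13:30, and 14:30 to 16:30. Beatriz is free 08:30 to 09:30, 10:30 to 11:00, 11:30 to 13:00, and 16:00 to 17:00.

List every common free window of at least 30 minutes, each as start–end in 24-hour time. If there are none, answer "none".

10:30–11:00, 12:30–13:00, 16:00–16:30

Ravi ∩ Beatriz: 10:30–11:00, 12:30–13:00, 16:00–16:30.
Windows ≥ 30 min: 10:30–11:00, 12:30–13:00, 16:00–16:30.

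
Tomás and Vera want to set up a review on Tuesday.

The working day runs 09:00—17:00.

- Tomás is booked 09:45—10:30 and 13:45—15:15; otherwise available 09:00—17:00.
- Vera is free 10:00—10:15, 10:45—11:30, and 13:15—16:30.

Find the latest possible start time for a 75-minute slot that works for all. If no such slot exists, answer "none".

Tomás free within 09:00–17:00: 09:00–09:45, 10:30–13:45, 15:15–17:00.
Tomás ∩ Vera: 10:45–11:30, 13:15–13:45, 15:15–16:30.
Windows ≥ 75 min: 15:15–16:30.
Latest start in the last window 15:15–16:30 is 16:30 − 75 min = 15:15.

15:15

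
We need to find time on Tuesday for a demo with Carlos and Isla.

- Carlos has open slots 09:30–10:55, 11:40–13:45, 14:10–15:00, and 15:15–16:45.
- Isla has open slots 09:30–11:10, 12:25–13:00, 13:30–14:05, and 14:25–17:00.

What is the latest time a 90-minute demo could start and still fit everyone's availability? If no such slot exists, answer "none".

Carlos ∩ Isla: 09:30–10:55, 12:25–13:00, 13:30–13:45, 14:25–15:00, 15:15–16:45.
Windows ≥ 90 min: 15:15–16:45.
Latest start in the last window 15:15–16:45 is 16:45 − 90 min = 15:15.

15:15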